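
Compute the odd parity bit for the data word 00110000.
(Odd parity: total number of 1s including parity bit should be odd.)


Number of 1s in data: 2
Parity bit: 1

1


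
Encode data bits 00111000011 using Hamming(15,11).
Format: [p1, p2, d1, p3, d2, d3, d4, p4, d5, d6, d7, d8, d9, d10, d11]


Parity bits: p1=1, p2=0, p3=0, p4=1

100001111000011


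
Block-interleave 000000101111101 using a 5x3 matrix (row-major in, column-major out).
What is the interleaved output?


Matrix:
  000
  000
  101
  111
  101
Read columns: 001110001000111

001110001000111


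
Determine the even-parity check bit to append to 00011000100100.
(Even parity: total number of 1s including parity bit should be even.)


Number of 1s in data: 4
Parity bit: 0

0


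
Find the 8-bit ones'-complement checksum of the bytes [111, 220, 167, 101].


Sum = 599 mod 256 = 87
Complement = 168

168


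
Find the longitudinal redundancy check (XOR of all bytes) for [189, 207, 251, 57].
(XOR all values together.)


XOR chain: 189 ^ 207 ^ 251 ^ 57 = 176

176


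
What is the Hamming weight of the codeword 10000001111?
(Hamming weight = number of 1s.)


Counting 1s in 10000001111

5


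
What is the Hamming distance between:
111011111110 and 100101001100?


XOR: 011110110010
Count of 1s: 7

7


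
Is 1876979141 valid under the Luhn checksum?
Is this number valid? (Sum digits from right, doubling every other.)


Luhn sum = 56
56 mod 10 = 6

Invalid (Luhn sum mod 10 = 6)


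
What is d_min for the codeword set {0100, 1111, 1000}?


Comparing all pairs, minimum distance: 2
Can detect 1 errors, correct 0 errors

2


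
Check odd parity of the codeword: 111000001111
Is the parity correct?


Number of 1s: 7

Yes, parity is correct (7 ones)


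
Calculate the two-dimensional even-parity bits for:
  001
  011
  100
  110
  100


Row parities: 10101
Column parities: 100

Row P: 10101, Col P: 100, Corner: 1


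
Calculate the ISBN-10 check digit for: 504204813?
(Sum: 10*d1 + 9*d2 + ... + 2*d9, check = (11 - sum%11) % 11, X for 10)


Weighted sum: 157
157 mod 11 = 3

Check digit: 8


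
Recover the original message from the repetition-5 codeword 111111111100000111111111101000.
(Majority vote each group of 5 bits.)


Groups: 11111, 11111, 00000, 11111, 11111, 01000
Majority votes: 110110

110110


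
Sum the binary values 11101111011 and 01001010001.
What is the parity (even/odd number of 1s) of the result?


11101111011 = 1915
01001010001 = 593
Sum = 2508 = 100111001100
1s count = 6

even parity (6 ones in 100111001100)


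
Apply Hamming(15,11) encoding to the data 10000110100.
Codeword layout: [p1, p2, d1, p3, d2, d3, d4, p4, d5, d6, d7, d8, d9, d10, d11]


Parity bits: p1=1, p2=1, p3=1, p4=1

111100010110100


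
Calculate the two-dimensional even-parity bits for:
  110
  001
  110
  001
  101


Row parities: 01010
Column parities: 101

Row P: 01010, Col P: 101, Corner: 0


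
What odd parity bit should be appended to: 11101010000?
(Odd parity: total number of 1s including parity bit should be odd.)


Number of 1s in data: 5
Parity bit: 0

0


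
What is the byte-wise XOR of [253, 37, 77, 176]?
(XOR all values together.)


XOR chain: 253 ^ 37 ^ 77 ^ 176 = 37

37


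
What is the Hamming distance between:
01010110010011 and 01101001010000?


XOR: 00111111000011
Count of 1s: 8

8


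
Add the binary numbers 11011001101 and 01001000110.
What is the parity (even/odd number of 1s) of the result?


11011001101 = 1741
01001000110 = 582
Sum = 2323 = 100100010011
1s count = 5

odd parity (5 ones in 100100010011)


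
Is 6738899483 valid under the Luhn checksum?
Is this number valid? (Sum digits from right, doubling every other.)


Luhn sum = 63
63 mod 10 = 3

Invalid (Luhn sum mod 10 = 3)


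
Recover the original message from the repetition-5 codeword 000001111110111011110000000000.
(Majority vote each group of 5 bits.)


Groups: 00000, 11111, 10111, 01111, 00000, 00000
Majority votes: 011100

011100


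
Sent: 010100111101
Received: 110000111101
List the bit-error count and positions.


XOR: 100100000000

2 error(s) at position(s): 0, 3


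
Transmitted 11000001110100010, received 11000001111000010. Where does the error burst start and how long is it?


XOR: 00000000001100000

Burst at position 10, length 2


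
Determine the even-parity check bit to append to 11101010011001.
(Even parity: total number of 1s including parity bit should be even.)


Number of 1s in data: 8
Parity bit: 0

0


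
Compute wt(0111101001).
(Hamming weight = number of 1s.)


Counting 1s in 0111101001

6


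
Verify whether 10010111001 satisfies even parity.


Number of 1s: 6

Yes, parity is correct (6 ones)


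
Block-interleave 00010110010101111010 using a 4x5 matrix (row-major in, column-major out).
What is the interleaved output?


Matrix:
  00010
  11001
  01011
  11010
Read columns: 01010111000010110110

01010111000010110110


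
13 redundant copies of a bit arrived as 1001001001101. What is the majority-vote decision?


Ones: 6 out of 13
Threshold: 7

0 (6/13 voted 1)


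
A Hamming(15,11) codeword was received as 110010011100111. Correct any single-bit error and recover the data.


Syndrome = 1: error at position 1

Data: 01001100111 (corrected bit 1)


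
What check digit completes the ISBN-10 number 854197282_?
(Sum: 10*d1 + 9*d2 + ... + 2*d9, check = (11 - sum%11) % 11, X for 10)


Weighted sum: 289
289 mod 11 = 3

Check digit: 8


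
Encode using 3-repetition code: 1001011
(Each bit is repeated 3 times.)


Each bit -> 3 copies

111000000111000111111


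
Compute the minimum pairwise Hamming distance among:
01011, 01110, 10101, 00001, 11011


Comparing all pairs, minimum distance: 1
Can detect 0 errors, correct 0 errors

1


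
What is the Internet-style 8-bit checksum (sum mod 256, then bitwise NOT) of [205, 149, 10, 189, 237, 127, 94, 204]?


Sum = 1215 mod 256 = 191
Complement = 64

64


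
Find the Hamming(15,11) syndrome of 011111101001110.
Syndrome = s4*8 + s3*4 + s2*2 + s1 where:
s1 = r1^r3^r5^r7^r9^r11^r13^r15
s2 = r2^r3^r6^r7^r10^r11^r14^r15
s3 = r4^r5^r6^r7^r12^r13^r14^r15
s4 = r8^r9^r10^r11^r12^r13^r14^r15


s1=1, s2=1, s3=1, s4=0

Syndrome = 7 (error at position 7)


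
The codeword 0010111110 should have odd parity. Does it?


Number of 1s: 6

No, parity error (6 ones)


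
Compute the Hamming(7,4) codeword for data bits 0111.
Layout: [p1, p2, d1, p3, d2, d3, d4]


Parity bits: p1=0, p2=0, p3=1

0001111


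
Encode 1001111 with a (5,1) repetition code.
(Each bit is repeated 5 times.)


Each bit -> 5 copies

11111000000000011111111111111111111


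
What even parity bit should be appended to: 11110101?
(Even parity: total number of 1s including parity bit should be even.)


Number of 1s in data: 6
Parity bit: 0

0


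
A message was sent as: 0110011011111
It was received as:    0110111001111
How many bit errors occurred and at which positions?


XOR: 0000100010000

2 error(s) at position(s): 4, 8


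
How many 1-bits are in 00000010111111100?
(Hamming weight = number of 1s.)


Counting 1s in 00000010111111100

8


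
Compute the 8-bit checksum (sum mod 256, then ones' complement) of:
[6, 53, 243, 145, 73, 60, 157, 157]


Sum = 894 mod 256 = 126
Complement = 129

129


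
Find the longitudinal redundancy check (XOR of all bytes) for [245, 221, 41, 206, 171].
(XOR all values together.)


XOR chain: 245 ^ 221 ^ 41 ^ 206 ^ 171 = 100

100


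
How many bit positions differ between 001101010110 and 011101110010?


XOR: 010000100100
Count of 1s: 3

3


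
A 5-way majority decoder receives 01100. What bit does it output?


Ones: 2 out of 5
Threshold: 3

0 (2/5 voted 1)


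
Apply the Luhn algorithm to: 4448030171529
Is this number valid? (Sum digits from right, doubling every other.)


Luhn sum = 58
58 mod 10 = 8

Invalid (Luhn sum mod 10 = 8)


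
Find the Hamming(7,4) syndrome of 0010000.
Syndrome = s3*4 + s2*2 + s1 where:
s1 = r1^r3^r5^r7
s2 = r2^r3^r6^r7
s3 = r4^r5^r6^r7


s1=1, s2=1, s3=0

Syndrome = 3 (error at position 3)


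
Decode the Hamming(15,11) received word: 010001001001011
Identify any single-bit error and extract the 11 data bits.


Syndrome = 0: no error detected

Data: 00101001011 (no errors)


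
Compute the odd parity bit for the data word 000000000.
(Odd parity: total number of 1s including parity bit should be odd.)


Number of 1s in data: 0
Parity bit: 1

1


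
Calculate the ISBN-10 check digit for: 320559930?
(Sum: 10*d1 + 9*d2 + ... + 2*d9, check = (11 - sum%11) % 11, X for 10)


Weighted sum: 203
203 mod 11 = 5

Check digit: 6


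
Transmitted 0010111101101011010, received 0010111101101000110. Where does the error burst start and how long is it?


XOR: 0000000000000011100

Burst at position 14, length 3


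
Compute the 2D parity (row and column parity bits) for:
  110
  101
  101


Row parities: 000
Column parities: 110

Row P: 000, Col P: 110, Corner: 0


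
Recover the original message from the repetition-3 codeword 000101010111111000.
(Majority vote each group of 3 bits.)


Groups: 000, 101, 010, 111, 111, 000
Majority votes: 010110

010110


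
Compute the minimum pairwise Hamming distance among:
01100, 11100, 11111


Comparing all pairs, minimum distance: 1
Can detect 0 errors, correct 0 errors

1


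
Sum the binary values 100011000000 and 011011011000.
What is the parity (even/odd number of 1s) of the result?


100011000000 = 2240
011011011000 = 1752
Sum = 3992 = 111110011000
1s count = 7

odd parity (7 ones in 111110011000)


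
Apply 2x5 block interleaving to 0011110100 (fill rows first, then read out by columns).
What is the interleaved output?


Matrix:
  00111
  10100
Read columns: 0100111010

0100111010


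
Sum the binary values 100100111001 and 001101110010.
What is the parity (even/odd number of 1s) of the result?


100100111001 = 2361
001101110010 = 882
Sum = 3243 = 110010101011
1s count = 7

odd parity (7 ones in 110010101011)


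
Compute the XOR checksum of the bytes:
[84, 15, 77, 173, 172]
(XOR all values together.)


XOR chain: 84 ^ 15 ^ 77 ^ 173 ^ 172 = 23

23


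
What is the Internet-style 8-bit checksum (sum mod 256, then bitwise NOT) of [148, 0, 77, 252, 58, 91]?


Sum = 626 mod 256 = 114
Complement = 141

141


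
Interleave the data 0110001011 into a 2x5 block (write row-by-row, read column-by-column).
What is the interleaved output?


Matrix:
  01100
  01011
Read columns: 0011100101

0011100101


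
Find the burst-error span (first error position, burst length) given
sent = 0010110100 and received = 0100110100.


XOR: 0110000000

Burst at position 1, length 2


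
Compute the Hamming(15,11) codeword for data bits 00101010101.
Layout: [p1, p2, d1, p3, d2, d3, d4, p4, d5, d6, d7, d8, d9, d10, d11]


Parity bits: p1=0, p2=1, p3=1, p4=0

010101001010101


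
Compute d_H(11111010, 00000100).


XOR: 11111110
Count of 1s: 7

7


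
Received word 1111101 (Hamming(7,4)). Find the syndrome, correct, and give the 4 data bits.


Syndrome = 6: error at position 6

Data: 1111 (corrected bit 6)


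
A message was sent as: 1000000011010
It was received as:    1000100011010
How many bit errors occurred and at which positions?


XOR: 0000100000000

1 error(s) at position(s): 4


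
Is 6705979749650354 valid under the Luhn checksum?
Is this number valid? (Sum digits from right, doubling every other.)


Luhn sum = 80
80 mod 10 = 0

Valid (Luhn sum mod 10 = 0)


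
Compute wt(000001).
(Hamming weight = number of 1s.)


Counting 1s in 000001

1


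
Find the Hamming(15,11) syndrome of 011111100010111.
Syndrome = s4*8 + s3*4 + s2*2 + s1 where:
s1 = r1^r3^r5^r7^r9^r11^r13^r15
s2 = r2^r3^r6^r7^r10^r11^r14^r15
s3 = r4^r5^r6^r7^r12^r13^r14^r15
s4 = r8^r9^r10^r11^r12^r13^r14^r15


s1=0, s2=1, s3=1, s4=0

Syndrome = 6 (error at position 6)


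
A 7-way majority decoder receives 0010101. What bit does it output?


Ones: 3 out of 7
Threshold: 4

0 (3/7 voted 1)


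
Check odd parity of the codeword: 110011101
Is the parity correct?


Number of 1s: 6

No, parity error (6 ones)


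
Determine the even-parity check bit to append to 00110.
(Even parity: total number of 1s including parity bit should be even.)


Number of 1s in data: 2
Parity bit: 0

0


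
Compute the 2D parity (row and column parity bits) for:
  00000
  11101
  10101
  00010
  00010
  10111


Row parities: 001110
Column parities: 11111

Row P: 001110, Col P: 11111, Corner: 1


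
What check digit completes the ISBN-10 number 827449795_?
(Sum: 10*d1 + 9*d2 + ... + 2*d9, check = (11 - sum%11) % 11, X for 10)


Weighted sum: 316
316 mod 11 = 8

Check digit: 3


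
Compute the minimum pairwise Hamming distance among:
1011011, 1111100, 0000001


Comparing all pairs, minimum distance: 4
Can detect 3 errors, correct 1 errors

4


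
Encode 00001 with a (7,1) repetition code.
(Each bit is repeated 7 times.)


Each bit -> 7 copies

00000000000000000000000000001111111


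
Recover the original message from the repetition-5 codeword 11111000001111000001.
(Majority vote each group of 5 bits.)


Groups: 11111, 00000, 11110, 00001
Majority votes: 1010

1010


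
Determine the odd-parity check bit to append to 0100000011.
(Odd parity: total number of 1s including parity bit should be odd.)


Number of 1s in data: 3
Parity bit: 0

0


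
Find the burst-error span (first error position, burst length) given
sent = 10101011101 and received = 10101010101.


XOR: 00000001000

Burst at position 7, length 1


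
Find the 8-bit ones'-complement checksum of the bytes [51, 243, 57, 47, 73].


Sum = 471 mod 256 = 215
Complement = 40

40


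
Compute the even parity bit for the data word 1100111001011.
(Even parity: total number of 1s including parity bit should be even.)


Number of 1s in data: 8
Parity bit: 0

0


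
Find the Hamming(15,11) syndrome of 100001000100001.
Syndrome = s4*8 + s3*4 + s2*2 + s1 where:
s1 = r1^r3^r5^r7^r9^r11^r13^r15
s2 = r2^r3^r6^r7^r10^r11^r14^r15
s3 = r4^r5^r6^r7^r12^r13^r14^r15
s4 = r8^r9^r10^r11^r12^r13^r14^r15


s1=0, s2=1, s3=0, s4=0

Syndrome = 2 (error at position 2)


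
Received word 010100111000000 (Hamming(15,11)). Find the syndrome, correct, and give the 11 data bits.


Syndrome = 0: no error detected

Data: 00011000000 (no errors)


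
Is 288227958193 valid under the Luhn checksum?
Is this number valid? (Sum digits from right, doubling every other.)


Luhn sum = 66
66 mod 10 = 6

Invalid (Luhn sum mod 10 = 6)


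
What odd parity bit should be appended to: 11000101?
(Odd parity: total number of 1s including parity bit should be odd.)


Number of 1s in data: 4
Parity bit: 1

1


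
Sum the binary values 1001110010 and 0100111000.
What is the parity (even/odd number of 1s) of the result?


1001110010 = 626
0100111000 = 312
Sum = 938 = 1110101010
1s count = 6

even parity (6 ones in 1110101010)


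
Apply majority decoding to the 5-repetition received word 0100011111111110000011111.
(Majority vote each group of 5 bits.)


Groups: 01000, 11111, 11111, 00000, 11111
Majority votes: 01101

01101


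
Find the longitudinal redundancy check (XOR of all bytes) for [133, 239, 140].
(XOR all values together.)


XOR chain: 133 ^ 239 ^ 140 = 230

230


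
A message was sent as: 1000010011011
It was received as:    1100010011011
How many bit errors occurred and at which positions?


XOR: 0100000000000

1 error(s) at position(s): 1


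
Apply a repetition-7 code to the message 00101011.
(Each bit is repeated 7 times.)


Each bit -> 7 copies

00000000000000111111100000001111111000000011111111111111


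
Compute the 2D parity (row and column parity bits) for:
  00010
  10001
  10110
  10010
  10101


Row parities: 10101
Column parities: 00010

Row P: 10101, Col P: 00010, Corner: 1


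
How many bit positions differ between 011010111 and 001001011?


XOR: 010011100
Count of 1s: 4

4


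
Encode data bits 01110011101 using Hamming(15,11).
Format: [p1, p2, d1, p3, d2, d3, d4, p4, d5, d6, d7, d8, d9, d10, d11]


Parity bits: p1=1, p2=0, p3=0, p4=0

100011100011101


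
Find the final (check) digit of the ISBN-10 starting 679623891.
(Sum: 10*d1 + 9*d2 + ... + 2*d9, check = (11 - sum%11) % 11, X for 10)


Weighted sum: 325
325 mod 11 = 6

Check digit: 5


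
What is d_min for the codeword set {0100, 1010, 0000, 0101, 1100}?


Comparing all pairs, minimum distance: 1
Can detect 0 errors, correct 0 errors

1


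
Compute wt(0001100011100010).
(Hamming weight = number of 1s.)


Counting 1s in 0001100011100010

6


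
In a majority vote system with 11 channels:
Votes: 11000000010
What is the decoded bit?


Ones: 3 out of 11
Threshold: 6

0 (3/11 voted 1)


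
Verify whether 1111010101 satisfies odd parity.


Number of 1s: 7

Yes, parity is correct (7 ones)


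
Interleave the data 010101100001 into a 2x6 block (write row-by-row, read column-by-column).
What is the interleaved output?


Matrix:
  010101
  100001
Read columns: 011000100011

011000100011


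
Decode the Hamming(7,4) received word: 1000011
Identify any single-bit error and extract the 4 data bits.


Syndrome = 0: no error detected

Data: 0011 (no errors)


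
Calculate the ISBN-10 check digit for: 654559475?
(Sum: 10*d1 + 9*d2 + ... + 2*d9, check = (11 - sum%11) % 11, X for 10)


Weighted sum: 294
294 mod 11 = 8

Check digit: 3


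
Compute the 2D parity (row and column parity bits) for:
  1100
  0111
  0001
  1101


Row parities: 0111
Column parities: 0111

Row P: 0111, Col P: 0111, Corner: 1


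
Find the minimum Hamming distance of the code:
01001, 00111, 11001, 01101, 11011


Comparing all pairs, minimum distance: 1
Can detect 0 errors, correct 0 errors

1


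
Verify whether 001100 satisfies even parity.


Number of 1s: 2

Yes, parity is correct (2 ones)


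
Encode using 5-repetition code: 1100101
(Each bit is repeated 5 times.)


Each bit -> 5 copies

11111111110000000000111110000011111


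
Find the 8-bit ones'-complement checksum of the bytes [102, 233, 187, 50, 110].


Sum = 682 mod 256 = 170
Complement = 85

85


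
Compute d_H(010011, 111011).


XOR: 101000
Count of 1s: 2

2


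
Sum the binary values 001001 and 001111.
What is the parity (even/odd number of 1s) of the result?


001001 = 9
001111 = 15
Sum = 24 = 11000
1s count = 2

even parity (2 ones in 11000)


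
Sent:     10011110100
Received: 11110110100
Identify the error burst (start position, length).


XOR: 01101000000

Burst at position 1, length 4


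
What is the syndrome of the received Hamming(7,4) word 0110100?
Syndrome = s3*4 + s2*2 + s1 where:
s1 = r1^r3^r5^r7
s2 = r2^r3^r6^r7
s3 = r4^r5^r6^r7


s1=0, s2=0, s3=1

Syndrome = 4 (error at position 4)


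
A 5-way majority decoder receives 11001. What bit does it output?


Ones: 3 out of 5
Threshold: 3

1 (3/5 voted 1)


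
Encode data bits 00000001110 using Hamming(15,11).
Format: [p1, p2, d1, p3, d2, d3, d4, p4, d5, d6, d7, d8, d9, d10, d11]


Parity bits: p1=1, p2=1, p3=1, p4=1

110100010001110


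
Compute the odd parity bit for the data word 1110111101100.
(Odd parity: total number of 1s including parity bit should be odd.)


Number of 1s in data: 9
Parity bit: 0

0


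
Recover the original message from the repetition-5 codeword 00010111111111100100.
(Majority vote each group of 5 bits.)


Groups: 00010, 11111, 11111, 00100
Majority votes: 0110

0110


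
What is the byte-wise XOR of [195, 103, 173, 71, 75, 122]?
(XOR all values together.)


XOR chain: 195 ^ 103 ^ 173 ^ 71 ^ 75 ^ 122 = 127

127


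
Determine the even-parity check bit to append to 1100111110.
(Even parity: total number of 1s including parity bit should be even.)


Number of 1s in data: 7
Parity bit: 1

1


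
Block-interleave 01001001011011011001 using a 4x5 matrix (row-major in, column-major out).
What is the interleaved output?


Matrix:
  01001
  00101
  10110
  11001
Read columns: 00111001011000101101

00111001011000101101


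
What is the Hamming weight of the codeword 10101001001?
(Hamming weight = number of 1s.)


Counting 1s in 10101001001

5


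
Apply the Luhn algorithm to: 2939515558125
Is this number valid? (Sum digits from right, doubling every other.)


Luhn sum = 58
58 mod 10 = 8

Invalid (Luhn sum mod 10 = 8)


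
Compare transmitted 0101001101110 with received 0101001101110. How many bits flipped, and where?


XOR: 0000000000000

0 errors (received matches sent)


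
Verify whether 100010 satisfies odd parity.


Number of 1s: 2

No, parity error (2 ones)


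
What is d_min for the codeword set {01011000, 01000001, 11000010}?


Comparing all pairs, minimum distance: 3
Can detect 2 errors, correct 1 errors

3


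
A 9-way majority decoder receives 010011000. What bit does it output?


Ones: 3 out of 9
Threshold: 5

0 (3/9 voted 1)


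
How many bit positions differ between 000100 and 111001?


XOR: 111101
Count of 1s: 5

5


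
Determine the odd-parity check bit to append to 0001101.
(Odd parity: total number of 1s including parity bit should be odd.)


Number of 1s in data: 3
Parity bit: 0

0


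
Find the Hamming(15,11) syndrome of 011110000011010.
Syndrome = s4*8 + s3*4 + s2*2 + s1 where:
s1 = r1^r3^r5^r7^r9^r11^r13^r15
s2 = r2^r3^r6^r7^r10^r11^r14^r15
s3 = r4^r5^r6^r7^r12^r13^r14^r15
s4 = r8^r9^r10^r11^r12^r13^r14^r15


s1=1, s2=0, s3=0, s4=1

Syndrome = 9 (error at position 9)


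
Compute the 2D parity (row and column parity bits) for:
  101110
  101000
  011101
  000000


Row parities: 0000
Column parities: 011011

Row P: 0000, Col P: 011011, Corner: 0


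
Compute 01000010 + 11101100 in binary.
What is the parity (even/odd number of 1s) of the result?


01000010 = 66
11101100 = 236
Sum = 302 = 100101110
1s count = 5

odd parity (5 ones in 100101110)


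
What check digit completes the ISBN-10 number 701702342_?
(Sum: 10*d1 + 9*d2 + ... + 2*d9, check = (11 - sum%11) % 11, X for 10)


Weighted sum: 165
165 mod 11 = 0

Check digit: 0


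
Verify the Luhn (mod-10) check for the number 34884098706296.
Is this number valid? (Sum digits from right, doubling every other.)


Luhn sum = 75
75 mod 10 = 5

Invalid (Luhn sum mod 10 = 5)


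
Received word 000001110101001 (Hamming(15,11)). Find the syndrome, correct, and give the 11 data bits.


Syndrome = 0: no error detected

Data: 00110101001 (no errors)


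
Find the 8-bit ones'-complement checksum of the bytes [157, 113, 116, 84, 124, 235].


Sum = 829 mod 256 = 61
Complement = 194

194


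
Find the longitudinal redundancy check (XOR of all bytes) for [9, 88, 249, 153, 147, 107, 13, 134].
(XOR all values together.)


XOR chain: 9 ^ 88 ^ 249 ^ 153 ^ 147 ^ 107 ^ 13 ^ 134 = 66

66


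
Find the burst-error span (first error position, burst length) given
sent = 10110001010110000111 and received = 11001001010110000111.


XOR: 01111000000000000000

Burst at position 1, length 4


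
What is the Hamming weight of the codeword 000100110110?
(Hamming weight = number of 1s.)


Counting 1s in 000100110110

5


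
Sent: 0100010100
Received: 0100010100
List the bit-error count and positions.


XOR: 0000000000

0 errors (received matches sent)


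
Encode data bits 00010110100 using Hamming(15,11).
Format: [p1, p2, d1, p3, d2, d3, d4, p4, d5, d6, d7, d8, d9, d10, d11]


Parity bits: p1=1, p2=1, p3=0, p4=1

110000110110100


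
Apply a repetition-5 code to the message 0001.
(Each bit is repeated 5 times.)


Each bit -> 5 copies

00000000000000011111


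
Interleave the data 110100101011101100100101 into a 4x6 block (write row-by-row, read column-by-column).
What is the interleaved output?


Matrix:
  110100
  101011
  101100
  100101
Read columns: 111110000110101101000101

111110000110101101000101


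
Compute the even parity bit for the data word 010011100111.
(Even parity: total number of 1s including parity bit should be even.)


Number of 1s in data: 7
Parity bit: 1

1


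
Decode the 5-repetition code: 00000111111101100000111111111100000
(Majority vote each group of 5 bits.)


Groups: 00000, 11111, 11011, 00000, 11111, 11111, 00000
Majority votes: 0110110

0110110


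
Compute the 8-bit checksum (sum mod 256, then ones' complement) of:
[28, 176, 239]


Sum = 443 mod 256 = 187
Complement = 68

68


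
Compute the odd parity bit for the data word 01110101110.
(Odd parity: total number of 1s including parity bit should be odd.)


Number of 1s in data: 7
Parity bit: 0

0


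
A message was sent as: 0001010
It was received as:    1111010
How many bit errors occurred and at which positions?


XOR: 1110000

3 error(s) at position(s): 0, 1, 2


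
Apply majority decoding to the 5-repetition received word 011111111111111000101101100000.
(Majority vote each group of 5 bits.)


Groups: 01111, 11111, 11111, 00010, 11011, 00000
Majority votes: 111010

111010


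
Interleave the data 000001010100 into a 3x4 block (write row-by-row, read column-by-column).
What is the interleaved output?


Matrix:
  0000
  0101
  0100
Read columns: 000011000010

000011000010


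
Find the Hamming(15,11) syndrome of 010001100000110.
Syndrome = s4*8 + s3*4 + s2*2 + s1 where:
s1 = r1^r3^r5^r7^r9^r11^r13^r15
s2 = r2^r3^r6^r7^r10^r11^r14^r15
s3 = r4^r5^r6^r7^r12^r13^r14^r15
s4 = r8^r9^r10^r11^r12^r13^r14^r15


s1=0, s2=0, s3=0, s4=0

Syndrome = 0 (no error)


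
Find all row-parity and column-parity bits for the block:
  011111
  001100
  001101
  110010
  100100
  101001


Row parities: 101101
Column parities: 100001

Row P: 101101, Col P: 100001, Corner: 0


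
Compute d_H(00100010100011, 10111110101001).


XOR: 10011100001010
Count of 1s: 6

6


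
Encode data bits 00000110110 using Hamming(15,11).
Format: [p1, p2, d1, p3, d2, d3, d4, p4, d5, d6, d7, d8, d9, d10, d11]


Parity bits: p1=0, p2=1, p3=0, p4=0

010000000110110


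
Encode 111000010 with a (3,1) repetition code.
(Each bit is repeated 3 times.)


Each bit -> 3 copies

111111111000000000000111000


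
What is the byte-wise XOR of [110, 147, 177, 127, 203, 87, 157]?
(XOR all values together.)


XOR chain: 110 ^ 147 ^ 177 ^ 127 ^ 203 ^ 87 ^ 157 = 50

50


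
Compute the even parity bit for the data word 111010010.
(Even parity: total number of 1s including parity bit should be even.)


Number of 1s in data: 5
Parity bit: 1

1


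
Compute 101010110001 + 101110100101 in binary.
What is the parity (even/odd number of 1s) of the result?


101010110001 = 2737
101110100101 = 2981
Sum = 5718 = 1011001010110
1s count = 7

odd parity (7 ones in 1011001010110)


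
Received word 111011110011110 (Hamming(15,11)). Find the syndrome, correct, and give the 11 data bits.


Syndrome = 8: error at position 8

Data: 11110011110 (corrected bit 8)


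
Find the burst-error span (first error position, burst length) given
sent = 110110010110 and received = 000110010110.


XOR: 110000000000

Burst at position 0, length 2


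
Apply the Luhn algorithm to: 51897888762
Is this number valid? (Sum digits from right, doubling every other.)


Luhn sum = 65
65 mod 10 = 5

Invalid (Luhn sum mod 10 = 5)


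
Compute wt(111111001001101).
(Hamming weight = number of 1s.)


Counting 1s in 111111001001101

10


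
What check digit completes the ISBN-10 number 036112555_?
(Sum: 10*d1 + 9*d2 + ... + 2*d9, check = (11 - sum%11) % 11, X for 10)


Weighted sum: 143
143 mod 11 = 0

Check digit: 0


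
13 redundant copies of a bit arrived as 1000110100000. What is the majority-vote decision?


Ones: 4 out of 13
Threshold: 7

0 (4/13 voted 1)


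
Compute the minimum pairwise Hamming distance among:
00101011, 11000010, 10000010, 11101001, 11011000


Comparing all pairs, minimum distance: 1
Can detect 0 errors, correct 0 errors

1


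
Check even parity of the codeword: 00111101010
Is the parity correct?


Number of 1s: 6

Yes, parity is correct (6 ones)


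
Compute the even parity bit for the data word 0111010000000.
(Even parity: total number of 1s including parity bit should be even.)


Number of 1s in data: 4
Parity bit: 0

0


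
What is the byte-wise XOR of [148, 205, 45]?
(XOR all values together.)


XOR chain: 148 ^ 205 ^ 45 = 116

116


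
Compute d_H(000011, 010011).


XOR: 010000
Count of 1s: 1

1


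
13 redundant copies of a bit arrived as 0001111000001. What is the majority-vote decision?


Ones: 5 out of 13
Threshold: 7

0 (5/13 voted 1)


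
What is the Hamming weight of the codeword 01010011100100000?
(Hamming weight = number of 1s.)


Counting 1s in 01010011100100000

6


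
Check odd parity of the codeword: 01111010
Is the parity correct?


Number of 1s: 5

Yes, parity is correct (5 ones)


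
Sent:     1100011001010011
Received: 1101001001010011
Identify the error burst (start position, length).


XOR: 0001010000000000

Burst at position 3, length 3


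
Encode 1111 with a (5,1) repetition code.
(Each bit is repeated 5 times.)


Each bit -> 5 copies

11111111111111111111


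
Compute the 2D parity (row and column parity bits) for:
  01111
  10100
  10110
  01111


Row parities: 0010
Column parities: 00010

Row P: 0010, Col P: 00010, Corner: 1


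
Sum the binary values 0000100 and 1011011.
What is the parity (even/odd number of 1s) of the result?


0000100 = 4
1011011 = 91
Sum = 95 = 1011111
1s count = 6

even parity (6 ones in 1011111)


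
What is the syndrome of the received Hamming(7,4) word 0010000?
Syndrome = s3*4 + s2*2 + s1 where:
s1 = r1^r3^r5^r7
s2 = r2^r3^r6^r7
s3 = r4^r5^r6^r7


s1=1, s2=1, s3=0

Syndrome = 3 (error at position 3)


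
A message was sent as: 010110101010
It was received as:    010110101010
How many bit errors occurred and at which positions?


XOR: 000000000000

0 errors (received matches sent)


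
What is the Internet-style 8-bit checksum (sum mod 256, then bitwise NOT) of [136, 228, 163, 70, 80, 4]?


Sum = 681 mod 256 = 169
Complement = 86

86


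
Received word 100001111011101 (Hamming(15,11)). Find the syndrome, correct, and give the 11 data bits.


Syndrome = 4: error at position 4

Data: 00111011101 (corrected bit 4)


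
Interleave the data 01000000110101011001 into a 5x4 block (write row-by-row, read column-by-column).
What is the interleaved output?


Matrix:
  0100
  0000
  1101
  0101
  1001
Read columns: 00101101100000000111

00101101100000000111


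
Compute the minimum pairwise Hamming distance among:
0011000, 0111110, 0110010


Comparing all pairs, minimum distance: 2
Can detect 1 errors, correct 0 errors

2


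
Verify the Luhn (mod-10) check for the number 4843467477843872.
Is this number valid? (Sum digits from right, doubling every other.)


Luhn sum = 94
94 mod 10 = 4

Invalid (Luhn sum mod 10 = 4)


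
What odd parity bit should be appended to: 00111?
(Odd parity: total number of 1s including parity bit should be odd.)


Number of 1s in data: 3
Parity bit: 0

0


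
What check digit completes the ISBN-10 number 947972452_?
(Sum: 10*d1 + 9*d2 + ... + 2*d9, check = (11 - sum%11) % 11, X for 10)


Weighted sum: 332
332 mod 11 = 2

Check digit: 9


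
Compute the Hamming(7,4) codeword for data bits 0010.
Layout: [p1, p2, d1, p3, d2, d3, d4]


Parity bits: p1=0, p2=1, p3=1

0101010


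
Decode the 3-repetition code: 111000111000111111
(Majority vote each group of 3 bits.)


Groups: 111, 000, 111, 000, 111, 111
Majority votes: 101011

101011


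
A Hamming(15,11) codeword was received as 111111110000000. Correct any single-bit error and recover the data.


Syndrome = 8: error at position 8

Data: 11110000000 (corrected bit 8)


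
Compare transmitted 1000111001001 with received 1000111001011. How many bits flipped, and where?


XOR: 0000000000010

1 error(s) at position(s): 11


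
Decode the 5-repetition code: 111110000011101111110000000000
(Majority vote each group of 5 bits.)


Groups: 11111, 00000, 11101, 11111, 00000, 00000
Majority votes: 101100

101100


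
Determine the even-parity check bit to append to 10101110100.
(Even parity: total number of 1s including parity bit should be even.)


Number of 1s in data: 6
Parity bit: 0

0


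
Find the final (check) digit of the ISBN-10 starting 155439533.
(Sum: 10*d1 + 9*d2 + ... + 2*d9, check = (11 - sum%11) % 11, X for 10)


Weighted sum: 221
221 mod 11 = 1

Check digit: X


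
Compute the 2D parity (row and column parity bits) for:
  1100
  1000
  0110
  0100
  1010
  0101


Row parities: 010100
Column parities: 1001

Row P: 010100, Col P: 1001, Corner: 0


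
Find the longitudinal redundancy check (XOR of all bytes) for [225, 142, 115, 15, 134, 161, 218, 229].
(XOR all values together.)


XOR chain: 225 ^ 142 ^ 115 ^ 15 ^ 134 ^ 161 ^ 218 ^ 229 = 11

11


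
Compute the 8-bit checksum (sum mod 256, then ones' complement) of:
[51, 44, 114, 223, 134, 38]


Sum = 604 mod 256 = 92
Complement = 163

163


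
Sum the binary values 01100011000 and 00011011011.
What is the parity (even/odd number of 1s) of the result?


01100011000 = 792
00011011011 = 219
Sum = 1011 = 1111110011
1s count = 8

even parity (8 ones in 1111110011)


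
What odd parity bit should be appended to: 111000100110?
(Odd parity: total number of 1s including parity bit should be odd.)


Number of 1s in data: 6
Parity bit: 1

1


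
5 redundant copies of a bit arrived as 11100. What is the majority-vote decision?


Ones: 3 out of 5
Threshold: 3

1 (3/5 voted 1)


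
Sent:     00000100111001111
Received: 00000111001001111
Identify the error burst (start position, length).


XOR: 00000011110000000

Burst at position 6, length 4


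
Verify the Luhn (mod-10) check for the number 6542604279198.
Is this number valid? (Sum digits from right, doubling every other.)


Luhn sum = 63
63 mod 10 = 3

Invalid (Luhn sum mod 10 = 3)


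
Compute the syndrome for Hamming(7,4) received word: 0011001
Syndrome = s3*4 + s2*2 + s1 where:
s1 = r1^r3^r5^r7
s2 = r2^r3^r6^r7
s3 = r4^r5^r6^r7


s1=0, s2=0, s3=0

Syndrome = 0 (no error)


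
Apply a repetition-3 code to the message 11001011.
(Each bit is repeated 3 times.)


Each bit -> 3 copies

111111000000111000111111


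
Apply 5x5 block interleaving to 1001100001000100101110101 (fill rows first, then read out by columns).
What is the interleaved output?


Matrix:
  10011
  00001
  00010
  01011
  10101
Read columns: 1000100010000011011011011

1000100010000011011011011


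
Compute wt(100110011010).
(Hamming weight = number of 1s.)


Counting 1s in 100110011010

6


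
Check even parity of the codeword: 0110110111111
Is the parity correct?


Number of 1s: 10

Yes, parity is correct (10 ones)


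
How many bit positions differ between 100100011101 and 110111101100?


XOR: 010011110001
Count of 1s: 6

6


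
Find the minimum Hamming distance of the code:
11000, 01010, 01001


Comparing all pairs, minimum distance: 2
Can detect 1 errors, correct 0 errors

2


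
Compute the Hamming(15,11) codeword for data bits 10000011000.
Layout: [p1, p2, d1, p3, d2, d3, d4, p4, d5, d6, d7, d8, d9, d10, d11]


Parity bits: p1=0, p2=0, p3=1, p4=0

001100000011000


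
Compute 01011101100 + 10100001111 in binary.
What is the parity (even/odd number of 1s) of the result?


01011101100 = 748
10100001111 = 1295
Sum = 2043 = 11111111011
1s count = 10

even parity (10 ones in 11111111011)


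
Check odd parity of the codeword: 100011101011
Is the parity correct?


Number of 1s: 7

Yes, parity is correct (7 ones)


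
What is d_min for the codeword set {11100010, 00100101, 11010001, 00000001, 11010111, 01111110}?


Comparing all pairs, minimum distance: 2
Can detect 1 errors, correct 0 errors

2


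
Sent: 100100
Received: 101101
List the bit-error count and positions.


XOR: 001001

2 error(s) at position(s): 2, 5


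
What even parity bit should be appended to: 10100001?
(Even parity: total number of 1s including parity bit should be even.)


Number of 1s in data: 3
Parity bit: 1

1


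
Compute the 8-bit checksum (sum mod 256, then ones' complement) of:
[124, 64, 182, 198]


Sum = 568 mod 256 = 56
Complement = 199

199


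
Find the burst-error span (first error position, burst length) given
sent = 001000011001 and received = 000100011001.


XOR: 001100000000

Burst at position 2, length 2


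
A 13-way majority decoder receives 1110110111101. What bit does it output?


Ones: 10 out of 13
Threshold: 7

1 (10/13 voted 1)


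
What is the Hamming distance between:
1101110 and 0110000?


XOR: 1011110
Count of 1s: 5

5


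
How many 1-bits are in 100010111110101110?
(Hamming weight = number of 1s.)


Counting 1s in 100010111110101110

11


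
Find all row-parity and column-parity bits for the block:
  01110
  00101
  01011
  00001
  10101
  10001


Row parities: 101110
Column parities: 00101

Row P: 101110, Col P: 00101, Corner: 0


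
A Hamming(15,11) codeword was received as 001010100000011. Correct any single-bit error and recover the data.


Syndrome = 0: no error detected

Data: 11010000011 (no errors)


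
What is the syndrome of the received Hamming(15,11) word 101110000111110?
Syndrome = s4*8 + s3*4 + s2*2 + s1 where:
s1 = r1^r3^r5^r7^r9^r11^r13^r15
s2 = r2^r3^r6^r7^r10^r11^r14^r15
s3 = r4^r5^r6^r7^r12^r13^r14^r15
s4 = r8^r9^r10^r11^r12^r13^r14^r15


s1=1, s2=0, s3=1, s4=1

Syndrome = 13 (error at position 13)


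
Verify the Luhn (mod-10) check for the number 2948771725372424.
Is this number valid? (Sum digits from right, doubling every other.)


Luhn sum = 88
88 mod 10 = 8

Invalid (Luhn sum mod 10 = 8)


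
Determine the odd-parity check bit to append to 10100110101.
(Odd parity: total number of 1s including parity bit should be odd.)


Number of 1s in data: 6
Parity bit: 1

1


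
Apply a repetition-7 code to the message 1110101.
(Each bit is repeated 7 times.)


Each bit -> 7 copies

1111111111111111111110000000111111100000001111111


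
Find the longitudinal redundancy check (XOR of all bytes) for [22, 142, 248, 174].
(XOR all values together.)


XOR chain: 22 ^ 142 ^ 248 ^ 174 = 206

206


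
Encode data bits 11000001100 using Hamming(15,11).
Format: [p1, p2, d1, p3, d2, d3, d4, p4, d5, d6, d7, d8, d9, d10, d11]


Parity bits: p1=1, p2=1, p3=1, p4=0

111110000001100


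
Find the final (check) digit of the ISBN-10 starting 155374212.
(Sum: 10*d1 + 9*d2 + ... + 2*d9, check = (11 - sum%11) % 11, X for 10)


Weighted sum: 193
193 mod 11 = 6

Check digit: 5


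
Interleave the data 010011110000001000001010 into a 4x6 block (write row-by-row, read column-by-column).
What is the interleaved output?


Matrix:
  010011
  110000
  001000
  001010
Read columns: 010011000011000010011000

010011000011000010011000


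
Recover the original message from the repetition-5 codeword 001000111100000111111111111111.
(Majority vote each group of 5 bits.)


Groups: 00100, 01111, 00000, 11111, 11111, 11111
Majority votes: 010111

010111
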